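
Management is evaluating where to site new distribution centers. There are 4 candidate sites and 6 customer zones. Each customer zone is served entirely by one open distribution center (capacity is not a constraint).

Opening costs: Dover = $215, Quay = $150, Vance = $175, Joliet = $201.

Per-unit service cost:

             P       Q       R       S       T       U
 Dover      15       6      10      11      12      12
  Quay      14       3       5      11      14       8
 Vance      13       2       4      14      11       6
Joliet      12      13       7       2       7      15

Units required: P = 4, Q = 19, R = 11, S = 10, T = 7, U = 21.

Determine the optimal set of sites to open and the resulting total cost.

Open Vance only; minimum total cost 652.

For any fixed open set, each customer zone goes to its cheapest open site; total = fixed + service.
{Vance}: P→Vance 13·4=52, Q→Vance 2·19=38, R→Vance 4·11=44, S→Vance 14·10=140, T→Vance 11·7=77, U→Vance 6·21=126. Service 477; fixed 175; total 652.
{Quay}: P→Quay 14·4=56, Q→Quay 3·19=57, R→Quay 5·11=55, S→Quay 11·10=110, T→Quay 14·7=98, U→Quay 8·21=168. Service 544; fixed 150; total 694.
{Vance, Joliet}: P→Joliet 12·4=48, Q→Vance 2·19=38, R→Vance 4·11=44, S→Joliet 2·10=20, T→Joliet 7·7=49, U→Vance 6·21=126. Service 325; fixed 376; total 701.
{Dover, Quay, Vance, Joliet}: service 325 + fixed 741 = 1066
(All 15 nonempty subsets were checked; Vance only is lowest.)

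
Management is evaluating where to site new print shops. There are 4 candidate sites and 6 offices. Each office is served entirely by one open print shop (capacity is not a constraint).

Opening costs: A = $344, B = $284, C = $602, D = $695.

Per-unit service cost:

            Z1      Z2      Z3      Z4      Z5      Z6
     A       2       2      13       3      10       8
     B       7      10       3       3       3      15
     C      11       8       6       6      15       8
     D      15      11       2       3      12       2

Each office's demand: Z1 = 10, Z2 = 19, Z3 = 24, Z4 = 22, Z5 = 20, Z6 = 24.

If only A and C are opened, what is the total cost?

Total cost: 1606

Each office is assigned to its cheapest site among the open ones.
{A, C}: Z1→A 2·10=20, Z2→A 2·19=38, Z3→C 6·24=144, Z4→A 3·22=66, Z5→A 10·20=200, Z6→A 8·24=192. Service 660; fixed 946; total 1606.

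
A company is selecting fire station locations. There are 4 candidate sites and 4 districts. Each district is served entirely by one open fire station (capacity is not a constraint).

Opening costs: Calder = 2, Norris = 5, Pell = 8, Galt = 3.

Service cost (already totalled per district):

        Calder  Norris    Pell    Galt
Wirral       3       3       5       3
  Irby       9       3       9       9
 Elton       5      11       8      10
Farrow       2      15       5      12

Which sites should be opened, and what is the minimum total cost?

For any fixed open set, each district goes to its cheapest open site; total = fixed + service.
{Calder, Norris}: Wirral→Calder 3, Irby→Norris 3, Elton→Calder 5, Farrow→Calder 2. Service 13; fixed 7; total 20.
{Calder}: service 19 + fixed 2 = 21
{Calder, Norris, Galt}: service 13 + fixed 10 = 23
{Calder, Norris, Pell, Galt}: service 13 + fixed 18 = 31
(All 15 nonempty subsets were checked; Calder and Norris is lowest.)

Open Calder and Norris; minimum total cost 20.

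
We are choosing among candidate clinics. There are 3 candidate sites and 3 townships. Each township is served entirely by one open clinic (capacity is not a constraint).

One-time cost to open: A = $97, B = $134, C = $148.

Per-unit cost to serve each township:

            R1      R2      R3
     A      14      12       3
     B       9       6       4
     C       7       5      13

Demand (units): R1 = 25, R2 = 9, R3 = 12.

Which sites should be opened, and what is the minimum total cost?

Open B only; minimum total cost 461.

For any fixed open set, each township goes to its cheapest open site; total = fixed + service.
{B}: R1→B 9·25=225, R2→B 6·9=54, R3→B 4·12=48. Service 327; fixed 134; total 461.
{A, C}: service 256 + fixed 245 = 501
{C}: service 376 + fixed 148 = 524
{A, B, C}: service 256 + fixed 379 = 635
(All 7 nonempty subsets were checked; B only is lowest.)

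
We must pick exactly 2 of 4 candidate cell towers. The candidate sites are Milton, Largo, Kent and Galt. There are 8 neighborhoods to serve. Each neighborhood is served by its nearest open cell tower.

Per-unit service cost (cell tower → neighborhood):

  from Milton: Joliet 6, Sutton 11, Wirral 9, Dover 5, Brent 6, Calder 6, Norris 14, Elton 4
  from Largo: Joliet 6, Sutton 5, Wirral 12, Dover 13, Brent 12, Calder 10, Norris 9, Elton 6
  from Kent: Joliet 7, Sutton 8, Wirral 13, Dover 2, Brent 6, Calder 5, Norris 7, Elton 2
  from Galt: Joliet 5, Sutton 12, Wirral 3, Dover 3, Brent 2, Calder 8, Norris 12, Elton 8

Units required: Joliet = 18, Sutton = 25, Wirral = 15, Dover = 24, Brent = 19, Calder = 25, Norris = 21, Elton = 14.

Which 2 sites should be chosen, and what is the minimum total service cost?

With exactly 2 open, each neighborhood uses its cheapest among the chosen.
{Kent, Galt}: Joliet→Galt 5·18=90, Sutton→Kent 8·25=200, Wirral→Galt 3·15=45, Dover→Kent 2·24=48, Brent→Galt 2·19=38, Calder→Kent 5·25=125, Norris→Kent 7·21=147, Elton→Kent 2·14=28. Service cost 721.
{Largo, Galt}: service cost 843
{Largo, Kent}: service cost 875
Among all 6 size-2 choices, {Kent, Galt} is lowest.

Choose Kent and Galt; total service cost 721.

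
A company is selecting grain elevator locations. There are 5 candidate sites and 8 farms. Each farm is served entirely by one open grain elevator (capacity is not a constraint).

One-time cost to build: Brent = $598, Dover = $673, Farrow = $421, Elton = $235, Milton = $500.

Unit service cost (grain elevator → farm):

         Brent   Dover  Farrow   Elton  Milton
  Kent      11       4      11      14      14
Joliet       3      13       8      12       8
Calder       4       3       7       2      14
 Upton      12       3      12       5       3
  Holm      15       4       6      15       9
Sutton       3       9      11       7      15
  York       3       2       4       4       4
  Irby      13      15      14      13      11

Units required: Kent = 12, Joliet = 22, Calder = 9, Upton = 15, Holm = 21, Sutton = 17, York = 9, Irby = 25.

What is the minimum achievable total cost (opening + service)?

For any fixed open set, each farm goes to its cheapest open site; total = fixed + service.
{Elton}: Kent→Elton 14·12=168, Joliet→Elton 12·22=264, Calder→Elton 2·9=18, Upton→Elton 5·15=75, Holm→Elton 15·21=315, Sutton→Elton 7·17=119, York→Elton 4·9=36, Irby→Elton 13·25=325. Service 1320; fixed 235; total 1555.
{Farrow, Elton}: Kent→Farrow 11·12=132, Joliet→Farrow 8·22=176, Calder→Elton 2·9=18, Upton→Elton 5·15=75, Holm→Farrow 6·21=126, Sutton→Elton 7·17=119, York→Farrow 4·9=36, Irby→Elton 13·25=325. Service 1007; fixed 656; total 1663.
{Farrow}: service 1250 + fixed 421 = 1671
{Brent, Dover, Farrow, Elton, Milton}: Kent→Dover 4·12=48, Joliet→Brent 3·22=66, Calder→Elton 2·9=18, Upton→Dover 3·15=45, Holm→Dover 4·21=84, Sutton→Brent 3·17=51, York→Dover 2·9=18, Irby→Milton 11·25=275. Service 605; fixed 2427; total 3032.
No other subset beats 1555.

Minimum total cost: 1555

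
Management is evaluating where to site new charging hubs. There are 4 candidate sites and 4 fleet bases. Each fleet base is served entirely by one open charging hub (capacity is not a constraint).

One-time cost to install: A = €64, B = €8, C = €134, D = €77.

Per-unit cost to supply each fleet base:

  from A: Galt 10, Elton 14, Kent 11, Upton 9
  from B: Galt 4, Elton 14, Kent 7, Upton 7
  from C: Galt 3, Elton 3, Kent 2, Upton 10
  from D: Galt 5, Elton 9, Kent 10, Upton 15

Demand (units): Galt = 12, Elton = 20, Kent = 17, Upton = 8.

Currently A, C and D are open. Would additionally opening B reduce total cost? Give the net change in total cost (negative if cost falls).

Current service cost with {A, C, D}: 202.
Adding B: each fleet base re-picks its cheapest; new service cost 186, saving 16.
Extra fixed cost: 8. Net change = 8 − 16 = -8.
(Totals: 477 → 469.)

Yes — net change −8 (cost falls by 8).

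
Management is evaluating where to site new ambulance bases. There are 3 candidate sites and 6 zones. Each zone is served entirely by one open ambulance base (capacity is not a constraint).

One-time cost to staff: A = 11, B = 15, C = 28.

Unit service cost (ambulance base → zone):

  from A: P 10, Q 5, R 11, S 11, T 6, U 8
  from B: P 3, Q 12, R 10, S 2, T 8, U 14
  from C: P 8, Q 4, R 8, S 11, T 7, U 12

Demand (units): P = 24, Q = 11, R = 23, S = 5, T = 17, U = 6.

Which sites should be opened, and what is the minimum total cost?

Open A, B and C; minimum total cost 514.

For any fixed open set, each zone goes to its cheapest open site; total = fixed + service.
{A, B, C}: P→B 3·24=72, Q→C 4·11=44, R→C 8·23=184, S→B 2·5=10, T→A 6·17=102, U→A 8·6=48. Service 460; fixed 54; total 514.
{A, B}: P→B 3·24=72, Q→A 5·11=55, R→B 10·23=230, S→B 2·5=10, T→A 6·17=102, U→A 8·6=48. Service 517; fixed 26; total 543.
{B, C}: P→B 3·24=72, Q→C 4·11=44, R→C 8·23=184, S→B 2·5=10, T→C 7·17=119, U→C 12·6=72. Service 501; fixed 43; total 544.
{A}: service 753 + fixed 11 = 764
No other subset beats 514.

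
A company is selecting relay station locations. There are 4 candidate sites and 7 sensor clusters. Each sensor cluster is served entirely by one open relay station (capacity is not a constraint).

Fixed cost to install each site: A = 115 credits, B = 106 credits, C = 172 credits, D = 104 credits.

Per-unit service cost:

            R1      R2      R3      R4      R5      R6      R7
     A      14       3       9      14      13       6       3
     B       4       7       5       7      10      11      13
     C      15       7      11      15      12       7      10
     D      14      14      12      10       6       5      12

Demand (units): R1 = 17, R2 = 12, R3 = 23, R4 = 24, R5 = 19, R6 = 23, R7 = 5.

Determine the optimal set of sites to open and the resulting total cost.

Open B and D; minimum total cost 934.

For any fixed open set, each sensor cluster goes to its cheapest open site; total = fixed + service.
{B, D}: R1→B 4·17=68, R2→B 7·12=84, R3→B 5·23=115, R4→B 7·24=168, R5→D 6·19=114, R6→D 5·23=115, R7→D 12·5=60. Service 724; fixed 210; total 934.
{A, B}: service 730 + fixed 221 = 951
{A, B, D}: service 631 + fixed 325 = 956
{A, B, C, D}: service 631 + fixed 497 = 1128
(All 15 nonempty subsets were checked; B and D is lowest.)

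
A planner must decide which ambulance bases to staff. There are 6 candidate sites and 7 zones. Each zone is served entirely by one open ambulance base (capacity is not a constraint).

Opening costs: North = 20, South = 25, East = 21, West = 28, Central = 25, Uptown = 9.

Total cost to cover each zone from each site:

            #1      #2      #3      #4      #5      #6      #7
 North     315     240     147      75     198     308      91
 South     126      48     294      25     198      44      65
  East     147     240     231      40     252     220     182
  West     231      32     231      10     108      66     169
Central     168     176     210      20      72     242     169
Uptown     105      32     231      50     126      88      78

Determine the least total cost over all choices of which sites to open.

Minimum total cost: 564

For any fixed open set, each zone goes to its cheapest open site; total = fixed + service.
{North, South, Central, Uptown}: #1→Uptown 105, #2→Uptown 32, #3→North 147, #4→Central 20, #5→Central 72, #6→South 44, #7→South 65. Service 485; fixed 79; total 564.
{North, South, West, Central, Uptown}: #1→Uptown 105, #2→West 32, #3→North 147, #4→West 10, #5→Central 72, #6→South 44, #7→South 65. Service 475; fixed 107; total 582.
{North, South, East, Central, Uptown}: service 485 + fixed 100 = 585
{North, South, East, West, Central, Uptown}: service 475 + fixed 128 = 603
No other subset beats 564.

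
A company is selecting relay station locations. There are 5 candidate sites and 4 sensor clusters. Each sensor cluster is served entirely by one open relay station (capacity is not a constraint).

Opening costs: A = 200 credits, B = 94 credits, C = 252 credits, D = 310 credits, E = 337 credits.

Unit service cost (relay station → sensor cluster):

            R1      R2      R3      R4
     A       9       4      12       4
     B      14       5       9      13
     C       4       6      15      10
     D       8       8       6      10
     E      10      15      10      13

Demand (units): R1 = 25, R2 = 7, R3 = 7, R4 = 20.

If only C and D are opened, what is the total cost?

Each sensor cluster is assigned to its cheapest site among the open ones.
{C, D}: R1→C 4·25=100, R2→C 6·7=42, R3→D 6·7=42, R4→C 10·20=200. Service 384; fixed 562; total 946.

Total cost: 946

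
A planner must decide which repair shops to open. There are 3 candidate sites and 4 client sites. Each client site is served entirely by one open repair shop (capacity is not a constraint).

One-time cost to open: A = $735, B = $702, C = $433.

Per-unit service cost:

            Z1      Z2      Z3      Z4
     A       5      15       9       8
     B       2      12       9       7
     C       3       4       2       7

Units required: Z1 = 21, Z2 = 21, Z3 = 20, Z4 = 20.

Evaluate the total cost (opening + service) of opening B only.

Total cost: 1316

Each client site is assigned to its cheapest site among the open ones.
{B}: Z1→B 2·21=42, Z2→B 12·21=252, Z3→B 9·20=180, Z4→B 7·20=140. Service 614; fixed 702; total 1316.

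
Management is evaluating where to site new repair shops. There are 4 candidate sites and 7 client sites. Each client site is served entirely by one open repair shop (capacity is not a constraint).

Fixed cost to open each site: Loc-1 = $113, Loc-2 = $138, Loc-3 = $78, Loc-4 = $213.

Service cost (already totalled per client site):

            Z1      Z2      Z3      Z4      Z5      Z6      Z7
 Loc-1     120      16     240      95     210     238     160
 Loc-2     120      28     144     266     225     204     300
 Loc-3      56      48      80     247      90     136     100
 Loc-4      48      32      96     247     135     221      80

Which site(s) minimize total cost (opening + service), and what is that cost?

For any fixed open set, each client site goes to its cheapest open site; total = fixed + service.
{Loc-1, Loc-3}: Z1→Loc-3 56, Z2→Loc-1 16, Z3→Loc-3 80, Z4→Loc-1 95, Z5→Loc-3 90, Z6→Loc-3 136, Z7→Loc-3 100. Service 573; fixed 191; total 764.
{Loc-3}: Z1→Loc-3 56, Z2→Loc-3 48, Z3→Loc-3 80, Z4→Loc-3 247, Z5→Loc-3 90, Z6→Loc-3 136, Z7→Loc-3 100. Service 757; fixed 78; total 835.
{Loc-1, Loc-2, Loc-3}: service 573 + fixed 329 = 902
{Loc-1, Loc-2, Loc-3, Loc-4}: Z1→Loc-4 48, Z2→Loc-1 16, Z3→Loc-3 80, Z4→Loc-1 95, Z5→Loc-3 90, Z6→Loc-3 136, Z7→Loc-4 80. Service 545; fixed 542; total 1087.
(All 15 nonempty subsets were checked; Loc-1 and Loc-3 is lowest.)

Open Loc-1 and Loc-3; minimum total cost 764.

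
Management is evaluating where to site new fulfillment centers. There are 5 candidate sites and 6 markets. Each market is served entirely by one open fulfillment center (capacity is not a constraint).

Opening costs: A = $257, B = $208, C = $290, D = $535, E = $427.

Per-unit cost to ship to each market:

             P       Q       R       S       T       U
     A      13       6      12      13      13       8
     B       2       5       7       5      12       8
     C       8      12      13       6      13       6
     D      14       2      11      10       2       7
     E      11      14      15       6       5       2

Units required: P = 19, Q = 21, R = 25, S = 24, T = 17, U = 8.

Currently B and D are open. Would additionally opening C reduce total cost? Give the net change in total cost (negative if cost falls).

No — net change +282 (cost rises by 282).

Current service cost with {B, D}: 465.
Adding C: each market re-picks its cheapest; new service cost 457, saving 8.
Extra fixed cost: 290. Net change = 290 − 8 = 282.
(Totals: 1208 → 1490.)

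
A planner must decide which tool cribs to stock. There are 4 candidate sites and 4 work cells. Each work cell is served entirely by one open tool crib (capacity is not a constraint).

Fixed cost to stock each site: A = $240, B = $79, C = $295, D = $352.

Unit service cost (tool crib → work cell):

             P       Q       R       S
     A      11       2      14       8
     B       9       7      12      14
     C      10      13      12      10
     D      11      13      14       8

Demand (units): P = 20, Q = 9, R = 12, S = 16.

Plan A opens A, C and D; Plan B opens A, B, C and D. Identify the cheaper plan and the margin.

Plan A: {A, C, D}: P→C 10·20=200, Q→A 2·9=18, R→C 12·12=144, S→A 8·16=128. Service 490; fixed 887; total 1377.
Plan B: {A, B, C, D}: P→B 9·20=180, Q→A 2·9=18, R→B 12·12=144, S→A 8·16=128. Service 470; fixed 966; total 1436.
Difference: |1377 − 1436| = 59.

Plan A is cheaper by 59.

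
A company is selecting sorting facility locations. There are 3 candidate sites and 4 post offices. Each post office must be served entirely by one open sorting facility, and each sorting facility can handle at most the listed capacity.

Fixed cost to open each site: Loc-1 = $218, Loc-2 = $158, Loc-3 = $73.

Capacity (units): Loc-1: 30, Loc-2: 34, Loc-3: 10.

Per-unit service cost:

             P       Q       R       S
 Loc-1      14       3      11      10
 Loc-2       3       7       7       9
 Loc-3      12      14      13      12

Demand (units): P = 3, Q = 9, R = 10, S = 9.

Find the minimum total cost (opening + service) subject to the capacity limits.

Open {Loc-2}: P→Loc-2 3·3=9, Q→Loc-2 7·9=63, R→Loc-2 7·10=70, S→Loc-2 9·9=81.
Loads: Loc-2 carries 31/34. Service 223; fixed 158; total 381.
Next best feasible plan costs 454.

Minimum total cost: 381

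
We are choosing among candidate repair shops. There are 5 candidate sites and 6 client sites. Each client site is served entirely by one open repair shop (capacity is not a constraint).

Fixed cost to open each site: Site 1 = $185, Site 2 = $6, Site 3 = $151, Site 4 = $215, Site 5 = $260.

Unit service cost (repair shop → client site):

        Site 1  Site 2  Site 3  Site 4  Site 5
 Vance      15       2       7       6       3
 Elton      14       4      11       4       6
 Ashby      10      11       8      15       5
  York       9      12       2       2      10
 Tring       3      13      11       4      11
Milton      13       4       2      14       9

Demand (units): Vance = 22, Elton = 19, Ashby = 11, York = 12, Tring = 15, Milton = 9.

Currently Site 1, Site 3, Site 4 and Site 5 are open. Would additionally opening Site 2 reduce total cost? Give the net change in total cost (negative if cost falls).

Current service cost with {Site 1, Site 3, Site 4, Site 5}: 284.
Adding Site 2: each client site re-picks its cheapest; new service cost 262, saving 22.
Extra fixed cost: 6. Net change = 6 − 22 = -16.
(Totals: 1095 → 1079.)

Yes — net change −16 (cost falls by 16).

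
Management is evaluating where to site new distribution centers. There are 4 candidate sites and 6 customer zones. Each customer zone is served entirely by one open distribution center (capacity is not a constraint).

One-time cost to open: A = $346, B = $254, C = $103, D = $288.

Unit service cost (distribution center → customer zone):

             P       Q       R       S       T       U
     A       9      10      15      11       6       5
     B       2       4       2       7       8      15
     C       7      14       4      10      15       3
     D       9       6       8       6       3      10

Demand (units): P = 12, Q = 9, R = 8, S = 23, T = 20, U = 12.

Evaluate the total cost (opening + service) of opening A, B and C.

Each customer zone is assigned to its cheapest site among the open ones.
{A, B, C}: P→B 2·12=24, Q→B 4·9=36, R→B 2·8=16, S→B 7·23=161, T→A 6·20=120, U→C 3·12=36. Service 393; fixed 703; total 1096.

Total cost: 1096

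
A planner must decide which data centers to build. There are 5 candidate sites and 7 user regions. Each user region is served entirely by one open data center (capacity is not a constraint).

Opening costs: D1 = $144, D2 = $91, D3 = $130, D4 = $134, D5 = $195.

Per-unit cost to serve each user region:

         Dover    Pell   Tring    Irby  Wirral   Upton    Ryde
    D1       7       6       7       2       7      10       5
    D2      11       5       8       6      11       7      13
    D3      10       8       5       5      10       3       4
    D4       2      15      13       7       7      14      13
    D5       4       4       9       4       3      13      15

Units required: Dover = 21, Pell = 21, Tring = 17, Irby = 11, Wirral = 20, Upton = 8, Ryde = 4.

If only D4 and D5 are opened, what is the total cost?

Each user region is assigned to its cheapest site among the open ones.
{D4, D5}: Dover→D4 2·21=42, Pell→D5 4·21=84, Tring→D5 9·17=153, Irby→D5 4·11=44, Wirral→D5 3·20=60, Upton→D5 13·8=104, Ryde→D4 13·4=52. Service 539; fixed 329; total 868.

Total cost: 868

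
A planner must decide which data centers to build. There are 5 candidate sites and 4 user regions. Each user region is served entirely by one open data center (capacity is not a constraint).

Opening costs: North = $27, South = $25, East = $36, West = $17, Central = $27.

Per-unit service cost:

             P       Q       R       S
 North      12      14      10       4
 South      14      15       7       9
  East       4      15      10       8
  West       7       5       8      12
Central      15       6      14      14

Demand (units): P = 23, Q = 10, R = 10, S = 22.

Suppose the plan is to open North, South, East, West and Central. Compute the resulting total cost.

Total cost: 432

Each user region is assigned to its cheapest site among the open ones.
{North, South, East, West, Central}: P→East 4·23=92, Q→West 5·10=50, R→South 7·10=70, S→North 4·22=88. Service 300; fixed 132; total 432.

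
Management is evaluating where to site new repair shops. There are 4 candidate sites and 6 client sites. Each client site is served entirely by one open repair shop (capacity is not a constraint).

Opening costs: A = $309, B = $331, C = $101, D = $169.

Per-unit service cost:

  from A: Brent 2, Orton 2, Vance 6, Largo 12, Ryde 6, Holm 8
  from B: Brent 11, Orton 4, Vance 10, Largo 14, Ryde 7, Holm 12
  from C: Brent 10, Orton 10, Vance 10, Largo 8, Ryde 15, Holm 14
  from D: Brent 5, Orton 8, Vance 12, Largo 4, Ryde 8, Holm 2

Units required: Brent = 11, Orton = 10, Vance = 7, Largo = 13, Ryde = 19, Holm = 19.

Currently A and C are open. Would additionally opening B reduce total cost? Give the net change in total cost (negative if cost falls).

Current service cost with {A, C}: 454.
Adding B: each client site re-picks its cheapest; new service cost 454, saving 0.
Extra fixed cost: 331. Net change = 331 − 0 = 331.
(Totals: 864 → 1195.)

No — net change +331 (cost rises by 331).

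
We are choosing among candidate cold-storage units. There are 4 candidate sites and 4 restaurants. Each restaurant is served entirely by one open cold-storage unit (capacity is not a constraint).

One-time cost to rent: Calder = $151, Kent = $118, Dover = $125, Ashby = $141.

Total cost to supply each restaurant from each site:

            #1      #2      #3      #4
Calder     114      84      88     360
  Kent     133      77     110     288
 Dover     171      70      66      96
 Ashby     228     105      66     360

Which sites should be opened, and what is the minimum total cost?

For any fixed open set, each restaurant goes to its cheapest open site; total = fixed + service.
{Dover}: #1→Dover 171, #2→Dover 70, #3→Dover 66, #4→Dover 96. Service 403; fixed 125; total 528.
{Kent, Dover}: #1→Kent 133, #2→Dover 70, #3→Dover 66, #4→Dover 96. Service 365; fixed 243; total 608.
{Calder, Dover}: service 346 + fixed 276 = 622
{Calder, Kent, Dover, Ashby}: #1→Calder 114, #2→Dover 70, #3→Dover 66, #4→Dover 96. Service 346; fixed 535; total 881.
No other subset beats 528.

Open Dover only; minimum total cost 528.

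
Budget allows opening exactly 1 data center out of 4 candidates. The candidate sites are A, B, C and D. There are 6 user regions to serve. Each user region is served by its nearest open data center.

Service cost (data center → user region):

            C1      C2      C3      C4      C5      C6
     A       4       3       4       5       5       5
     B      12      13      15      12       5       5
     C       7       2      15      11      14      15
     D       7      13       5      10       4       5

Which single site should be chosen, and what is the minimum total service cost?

Choose A only; total service cost 26.

With exactly 1 open, each user region uses its cheapest among the chosen.
{A}: C1→A 4, C2→A 3, C3→A 4, C4→A 5, C5→A 5, C6→A 5. Service cost 26.
{D}: service cost 44
{B}: service cost 62
Among all 4 size-1 choices, {A} is lowest.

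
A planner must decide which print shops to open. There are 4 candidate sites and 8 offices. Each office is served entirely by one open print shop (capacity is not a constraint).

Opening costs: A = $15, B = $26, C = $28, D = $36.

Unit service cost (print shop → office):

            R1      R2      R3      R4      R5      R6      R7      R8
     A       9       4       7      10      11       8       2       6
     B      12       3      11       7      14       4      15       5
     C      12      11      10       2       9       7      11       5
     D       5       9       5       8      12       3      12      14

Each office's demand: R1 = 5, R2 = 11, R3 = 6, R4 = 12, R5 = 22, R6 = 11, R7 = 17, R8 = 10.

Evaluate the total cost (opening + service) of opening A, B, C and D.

Each office is assigned to its cheapest site among the open ones.
{A, B, C, D}: R1→D 5·5=25, R2→B 3·11=33, R3→D 5·6=30, R4→C 2·12=24, R5→C 9·22=198, R6→D 3·11=33, R7→A 2·17=34, R8→B 5·10=50. Service 427; fixed 105; total 532.

Total cost: 532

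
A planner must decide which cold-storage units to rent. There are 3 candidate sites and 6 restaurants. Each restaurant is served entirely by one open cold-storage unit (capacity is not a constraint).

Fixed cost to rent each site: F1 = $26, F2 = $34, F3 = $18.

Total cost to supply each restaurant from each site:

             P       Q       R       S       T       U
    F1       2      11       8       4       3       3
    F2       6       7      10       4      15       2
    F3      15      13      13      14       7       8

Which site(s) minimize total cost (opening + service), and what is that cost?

For any fixed open set, each restaurant goes to its cheapest open site; total = fixed + service.
{F1}: P→F1 2, Q→F1 11, R→F1 8, S→F1 4, T→F1 3, U→F1 3. Service 31; fixed 26; total 57.
{F1, F3}: P→F1 2, Q→F1 11, R→F1 8, S→F1 4, T→F1 3, U→F1 3. Service 31; fixed 44; total 75.
{F2}: service 44 + fixed 34 = 78
{F1, F2, F3}: service 26 + fixed 78 = 104
No other subset beats 57.

Open F1 only; minimum total cost 57.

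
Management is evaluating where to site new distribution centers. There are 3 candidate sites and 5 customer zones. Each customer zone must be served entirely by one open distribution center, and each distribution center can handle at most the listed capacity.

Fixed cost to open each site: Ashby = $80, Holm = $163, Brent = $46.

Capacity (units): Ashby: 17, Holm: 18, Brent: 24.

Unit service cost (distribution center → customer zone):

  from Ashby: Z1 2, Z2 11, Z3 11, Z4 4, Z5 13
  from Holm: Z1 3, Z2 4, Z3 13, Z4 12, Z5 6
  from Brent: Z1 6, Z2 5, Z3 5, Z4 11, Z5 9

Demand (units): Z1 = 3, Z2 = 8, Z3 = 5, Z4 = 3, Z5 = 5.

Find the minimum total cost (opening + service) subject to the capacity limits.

Minimum total cost: 207

Open {Brent}: Z1→Brent 6·3=18, Z2→Brent 5·8=40, Z3→Brent 5·5=25, Z4→Brent 11·3=33, Z5→Brent 9·5=45.
Loads: Brent carries 24/24. Service 161; fixed 46; total 207.
Next best feasible plan costs 254.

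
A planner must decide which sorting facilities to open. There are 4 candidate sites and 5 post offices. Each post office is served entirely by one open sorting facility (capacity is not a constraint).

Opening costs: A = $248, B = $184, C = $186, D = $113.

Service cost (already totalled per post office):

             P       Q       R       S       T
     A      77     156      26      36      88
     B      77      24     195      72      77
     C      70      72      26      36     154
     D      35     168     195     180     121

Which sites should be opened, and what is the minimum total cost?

For any fixed open set, each post office goes to its cheapest open site; total = fixed + service.
{C}: P→C 70, Q→C 72, R→C 26, S→C 36, T→C 154. Service 358; fixed 186; total 544.
{C, D}: P→D 35, Q→C 72, R→C 26, S→C 36, T→D 121. Service 290; fixed 299; total 589.
{B, C}: P→C 70, Q→B 24, R→C 26, S→C 36, T→B 77. Service 233; fixed 370; total 603.
{A, B, C, D}: service 198 + fixed 731 = 929
No other subset beats 544.

Open C only; minimum total cost 544.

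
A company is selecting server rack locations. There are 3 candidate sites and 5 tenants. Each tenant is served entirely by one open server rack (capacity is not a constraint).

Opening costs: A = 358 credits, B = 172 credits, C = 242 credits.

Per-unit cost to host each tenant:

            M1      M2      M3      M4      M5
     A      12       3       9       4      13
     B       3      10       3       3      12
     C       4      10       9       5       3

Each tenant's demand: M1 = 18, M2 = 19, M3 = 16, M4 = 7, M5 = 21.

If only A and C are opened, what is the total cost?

Total cost: 964

Each tenant is assigned to its cheapest site among the open ones.
{A, C}: M1→C 4·18=72, M2→A 3·19=57, M3→A 9·16=144, M4→A 4·7=28, M5→C 3·21=63. Service 364; fixed 600; total 964.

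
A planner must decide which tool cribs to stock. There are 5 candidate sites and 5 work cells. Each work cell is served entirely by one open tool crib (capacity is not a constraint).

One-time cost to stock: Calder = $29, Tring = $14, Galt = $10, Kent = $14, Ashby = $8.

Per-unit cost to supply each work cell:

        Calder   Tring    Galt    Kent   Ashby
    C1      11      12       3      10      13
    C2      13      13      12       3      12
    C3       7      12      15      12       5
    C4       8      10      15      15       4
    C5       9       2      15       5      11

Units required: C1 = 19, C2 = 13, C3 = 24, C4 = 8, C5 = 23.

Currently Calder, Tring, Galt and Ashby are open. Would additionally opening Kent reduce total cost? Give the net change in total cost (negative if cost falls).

Current service cost with {Calder, Tring, Galt, Ashby}: 411.
Adding Kent: each work cell re-picks its cheapest; new service cost 294, saving 117.
Extra fixed cost: 14. Net change = 14 − 117 = -103.
(Totals: 472 → 369.)

Yes — net change −103 (cost falls by 103).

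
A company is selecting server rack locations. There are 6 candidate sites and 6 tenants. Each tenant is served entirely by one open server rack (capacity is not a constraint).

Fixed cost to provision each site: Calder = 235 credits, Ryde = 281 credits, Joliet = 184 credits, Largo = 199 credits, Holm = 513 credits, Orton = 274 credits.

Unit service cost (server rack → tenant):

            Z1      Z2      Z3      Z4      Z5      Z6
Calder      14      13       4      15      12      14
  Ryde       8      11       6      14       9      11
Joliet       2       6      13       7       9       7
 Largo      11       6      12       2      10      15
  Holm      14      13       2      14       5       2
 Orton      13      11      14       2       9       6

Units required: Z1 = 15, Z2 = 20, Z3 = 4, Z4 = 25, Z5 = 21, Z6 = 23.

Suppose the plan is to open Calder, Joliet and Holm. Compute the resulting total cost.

Each tenant is assigned to its cheapest site among the open ones.
{Calder, Joliet, Holm}: Z1→Joliet 2·15=30, Z2→Joliet 6·20=120, Z3→Holm 2·4=8, Z4→Joliet 7·25=175, Z5→Holm 5·21=105, Z6→Holm 2·23=46. Service 484; fixed 932; total 1416.

Total cost: 1416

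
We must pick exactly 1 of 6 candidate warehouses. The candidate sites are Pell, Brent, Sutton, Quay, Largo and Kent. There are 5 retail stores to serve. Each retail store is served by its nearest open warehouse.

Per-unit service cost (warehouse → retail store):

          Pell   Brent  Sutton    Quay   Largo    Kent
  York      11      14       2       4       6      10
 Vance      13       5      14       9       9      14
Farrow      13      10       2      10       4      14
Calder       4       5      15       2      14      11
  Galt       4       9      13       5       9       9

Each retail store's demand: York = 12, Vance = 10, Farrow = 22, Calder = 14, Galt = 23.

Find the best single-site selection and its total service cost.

Choose Quay only; total service cost 501.

With exactly 1 open, each retail store uses its cheapest among the chosen.
{Quay}: York→Quay 4·12=48, Vance→Quay 9·10=90, Farrow→Quay 10·22=220, Calder→Quay 2·14=28, Galt→Quay 5·23=115. Service cost 501.
{Largo}: service cost 653
{Pell}: service cost 696
Among all 6 size-1 choices, {Quay} is lowest.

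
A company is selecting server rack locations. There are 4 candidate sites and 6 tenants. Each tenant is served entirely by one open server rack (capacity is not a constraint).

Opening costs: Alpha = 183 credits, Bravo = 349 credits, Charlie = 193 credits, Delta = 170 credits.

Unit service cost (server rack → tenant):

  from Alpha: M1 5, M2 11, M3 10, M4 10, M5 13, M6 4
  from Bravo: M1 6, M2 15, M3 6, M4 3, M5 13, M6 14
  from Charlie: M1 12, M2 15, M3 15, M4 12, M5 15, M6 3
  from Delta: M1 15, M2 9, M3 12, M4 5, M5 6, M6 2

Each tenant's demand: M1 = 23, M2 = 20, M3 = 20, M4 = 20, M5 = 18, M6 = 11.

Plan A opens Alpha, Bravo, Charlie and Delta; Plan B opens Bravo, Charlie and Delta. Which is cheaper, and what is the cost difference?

Plan A: {Alpha, Bravo, Charlie, Delta}: M1→Alpha 5·23=115, M2→Delta 9·20=180, M3→Bravo 6·20=120, M4→Bravo 3·20=60, M5→Delta 6·18=108, M6→Delta 2·11=22. Service 605; fixed 895; total 1500.
Plan B: {Bravo, Charlie, Delta}: M1→Bravo 6·23=138, M2→Delta 9·20=180, M3→Bravo 6·20=120, M4→Bravo 3·20=60, M5→Delta 6·18=108, M6→Delta 2·11=22. Service 628; fixed 712; total 1340.
Difference: |1500 − 1340| = 160.

Plan B is cheaper by 160.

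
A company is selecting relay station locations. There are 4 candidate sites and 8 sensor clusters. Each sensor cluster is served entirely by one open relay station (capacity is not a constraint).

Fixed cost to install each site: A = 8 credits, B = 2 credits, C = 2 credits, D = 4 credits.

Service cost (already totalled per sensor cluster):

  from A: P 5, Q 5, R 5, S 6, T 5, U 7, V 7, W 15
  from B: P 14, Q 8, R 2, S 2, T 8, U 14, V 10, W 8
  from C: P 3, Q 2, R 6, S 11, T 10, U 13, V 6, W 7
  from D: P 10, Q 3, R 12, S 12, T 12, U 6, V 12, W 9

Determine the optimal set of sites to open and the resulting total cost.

For any fixed open set, each sensor cluster goes to its cheapest open site; total = fixed + service.
{B, C, D}: P→C 3, Q→C 2, R→B 2, S→B 2, T→B 8, U→D 6, V→C 6, W→C 7. Service 36; fixed 8; total 44.
{A, B, C}: service 34 + fixed 12 = 46
{B, C}: P→C 3, Q→C 2, R→B 2, S→B 2, T→B 8, U→C 13, V→C 6, W→C 7. Service 43; fixed 4; total 47.
{A, B, C, D}: service 33 + fixed 16 = 49
No other subset beats 44.

Open B, C and D; minimum total cost 44.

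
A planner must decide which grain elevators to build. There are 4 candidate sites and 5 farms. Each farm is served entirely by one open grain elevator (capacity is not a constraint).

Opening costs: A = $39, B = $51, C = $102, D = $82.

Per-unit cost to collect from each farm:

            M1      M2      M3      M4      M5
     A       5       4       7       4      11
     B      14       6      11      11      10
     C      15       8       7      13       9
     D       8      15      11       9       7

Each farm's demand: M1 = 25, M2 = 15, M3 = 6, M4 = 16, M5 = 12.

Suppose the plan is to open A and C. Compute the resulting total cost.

Total cost: 540

Each farm is assigned to its cheapest site among the open ones.
{A, C}: M1→A 5·25=125, M2→A 4·15=60, M3→A 7·6=42, M4→A 4·16=64, M5→C 9·12=108. Service 399; fixed 141; total 540.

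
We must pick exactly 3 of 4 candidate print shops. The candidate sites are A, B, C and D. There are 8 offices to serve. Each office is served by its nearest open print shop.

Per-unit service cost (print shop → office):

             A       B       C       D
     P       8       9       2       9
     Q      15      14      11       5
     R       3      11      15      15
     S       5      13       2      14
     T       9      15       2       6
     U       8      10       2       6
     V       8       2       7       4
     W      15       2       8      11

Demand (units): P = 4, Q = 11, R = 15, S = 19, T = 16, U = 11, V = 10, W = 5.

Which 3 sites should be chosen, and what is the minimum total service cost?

With exactly 3 open, each office uses its cheapest among the chosen.
{A, C, D}: P→C 2·4=8, Q→D 5·11=55, R→A 3·15=45, S→C 2·19=38, T→C 2·16=32, U→C 2·11=22, V→D 4·10=40, W→C 8·5=40. Service cost 280.
{A, B, C}: service cost 296
{B, C, D}: service cost 350
Among all 4 size-3 choices, {A, C, D} is lowest.

Choose A, C and D; total service cost 280.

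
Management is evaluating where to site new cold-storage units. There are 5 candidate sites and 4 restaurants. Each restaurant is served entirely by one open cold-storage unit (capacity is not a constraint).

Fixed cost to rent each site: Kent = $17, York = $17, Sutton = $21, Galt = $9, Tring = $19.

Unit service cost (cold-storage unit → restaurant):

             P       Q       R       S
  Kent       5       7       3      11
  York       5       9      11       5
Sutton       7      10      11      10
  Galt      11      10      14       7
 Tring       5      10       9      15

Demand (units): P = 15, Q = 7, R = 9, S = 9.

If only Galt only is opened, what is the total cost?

Total cost: 433

Each restaurant is assigned to its cheapest site among the open ones.
{Galt}: P→Galt 11·15=165, Q→Galt 10·7=70, R→Galt 14·9=126, S→Galt 7·9=63. Service 424; fixed 9; total 433.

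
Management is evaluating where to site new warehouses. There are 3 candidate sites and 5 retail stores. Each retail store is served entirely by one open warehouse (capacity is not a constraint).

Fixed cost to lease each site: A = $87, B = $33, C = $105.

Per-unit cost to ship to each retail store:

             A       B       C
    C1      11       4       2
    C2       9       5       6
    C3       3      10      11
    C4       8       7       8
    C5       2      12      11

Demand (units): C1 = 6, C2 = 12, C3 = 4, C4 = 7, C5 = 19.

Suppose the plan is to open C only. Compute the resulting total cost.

Total cost: 498

Each retail store is assigned to its cheapest site among the open ones.
{C}: C1→C 2·6=12, C2→C 6·12=72, C3→C 11·4=44, C4→C 8·7=56, C5→C 11·19=209. Service 393; fixed 105; total 498.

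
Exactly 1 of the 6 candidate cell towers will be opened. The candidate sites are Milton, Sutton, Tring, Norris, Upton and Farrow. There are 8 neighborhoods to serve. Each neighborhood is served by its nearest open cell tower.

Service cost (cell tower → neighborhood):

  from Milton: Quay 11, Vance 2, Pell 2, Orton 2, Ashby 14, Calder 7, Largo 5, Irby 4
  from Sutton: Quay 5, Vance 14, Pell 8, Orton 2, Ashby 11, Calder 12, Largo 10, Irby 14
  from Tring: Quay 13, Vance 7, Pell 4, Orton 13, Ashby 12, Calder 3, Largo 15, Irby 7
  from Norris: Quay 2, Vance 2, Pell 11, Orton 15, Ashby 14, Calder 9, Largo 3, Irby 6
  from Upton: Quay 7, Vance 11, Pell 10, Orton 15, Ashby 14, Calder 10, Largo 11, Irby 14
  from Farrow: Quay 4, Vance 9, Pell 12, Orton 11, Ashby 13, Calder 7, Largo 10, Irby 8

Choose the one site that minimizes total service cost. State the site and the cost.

With exactly 1 open, each neighborhood uses its cheapest among the chosen.
{Milton}: Quay→Milton 11, Vance→Milton 2, Pell→Milton 2, Orton→Milton 2, Ashby→Milton 14, Calder→Milton 7, Largo→Milton 5, Irby→Milton 4. Service cost 47.
{Norris}: service cost 62
{Tring}: service cost 74
Among all 6 size-1 choices, {Milton} is lowest.

Choose Milton only; total service cost 47.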